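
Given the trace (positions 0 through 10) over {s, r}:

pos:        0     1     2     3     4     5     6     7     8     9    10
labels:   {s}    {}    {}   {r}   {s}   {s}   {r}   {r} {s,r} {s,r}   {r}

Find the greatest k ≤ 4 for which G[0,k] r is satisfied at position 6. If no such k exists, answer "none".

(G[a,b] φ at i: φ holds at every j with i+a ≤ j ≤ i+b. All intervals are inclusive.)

r must hold from j=6 onward; find where it first fails.
  j=6: holds
  j=7: holds
  j=8: holds
  j=9: holds
  j=10: holds
Holds through j=10; largest k = 4.

4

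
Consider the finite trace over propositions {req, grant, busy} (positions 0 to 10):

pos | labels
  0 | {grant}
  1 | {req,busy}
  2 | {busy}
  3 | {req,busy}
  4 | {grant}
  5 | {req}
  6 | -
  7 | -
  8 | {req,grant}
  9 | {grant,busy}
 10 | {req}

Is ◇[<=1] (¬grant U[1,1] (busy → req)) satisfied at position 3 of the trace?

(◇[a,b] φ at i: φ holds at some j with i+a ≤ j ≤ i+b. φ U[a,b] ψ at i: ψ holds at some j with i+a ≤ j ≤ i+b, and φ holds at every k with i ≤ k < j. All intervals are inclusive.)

Holds

Check (¬grant U[1,1] (busy → req)) at each j in [3,4]:
  j=3: holds
  j=4: fails
Found at j=3 → formula holds.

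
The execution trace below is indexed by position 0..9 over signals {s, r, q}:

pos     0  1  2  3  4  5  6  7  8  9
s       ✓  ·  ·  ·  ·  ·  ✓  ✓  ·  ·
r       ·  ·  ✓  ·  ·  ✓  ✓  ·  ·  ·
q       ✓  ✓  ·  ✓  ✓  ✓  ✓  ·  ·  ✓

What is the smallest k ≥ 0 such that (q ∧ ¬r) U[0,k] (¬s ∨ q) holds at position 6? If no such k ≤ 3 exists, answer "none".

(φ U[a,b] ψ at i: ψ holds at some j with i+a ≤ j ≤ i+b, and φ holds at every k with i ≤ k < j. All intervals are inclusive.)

0

Need earliest j ≥ 6 with (¬s ∨ q), and (q ∧ ¬r) at every k in [6,j-1].
  j=6: rhs holds (empty prefix). k = 0.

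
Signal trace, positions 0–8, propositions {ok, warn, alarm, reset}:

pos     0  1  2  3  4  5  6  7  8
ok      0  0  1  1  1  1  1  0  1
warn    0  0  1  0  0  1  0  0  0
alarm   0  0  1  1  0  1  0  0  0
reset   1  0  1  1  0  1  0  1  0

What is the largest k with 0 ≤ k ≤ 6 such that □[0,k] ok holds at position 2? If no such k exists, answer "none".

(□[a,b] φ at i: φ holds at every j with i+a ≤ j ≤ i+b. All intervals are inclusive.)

4

ok must hold from j=2 onward; find where it first fails.
  j=2: holds
  j=3: holds
  j=4: holds
  j=5: holds
  j=6: holds
  j=7: fails
Holds on [2,6], so largest k = 4.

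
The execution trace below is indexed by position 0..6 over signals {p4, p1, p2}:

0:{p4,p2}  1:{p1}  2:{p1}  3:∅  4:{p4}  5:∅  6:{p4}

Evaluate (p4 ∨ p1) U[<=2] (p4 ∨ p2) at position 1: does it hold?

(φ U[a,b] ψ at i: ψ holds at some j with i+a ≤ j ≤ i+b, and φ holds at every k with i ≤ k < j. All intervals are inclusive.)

No

Need some j in [1,3] with (p4 ∨ p2), and (p4 ∨ p1) at every k in [1,j-1].
  j=1: (p4 ∨ p2) false.
  j=2: (p4 ∨ p2) false.
  j=3: (p4 ∨ p2) false.
No j in the window works → until fails.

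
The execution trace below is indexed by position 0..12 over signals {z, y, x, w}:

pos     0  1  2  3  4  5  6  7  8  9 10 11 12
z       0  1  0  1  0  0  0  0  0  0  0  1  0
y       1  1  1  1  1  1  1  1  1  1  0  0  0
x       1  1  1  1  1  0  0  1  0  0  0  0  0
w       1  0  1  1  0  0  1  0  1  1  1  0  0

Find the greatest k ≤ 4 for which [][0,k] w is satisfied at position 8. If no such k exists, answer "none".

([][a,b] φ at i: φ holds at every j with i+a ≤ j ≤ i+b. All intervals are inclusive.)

2

w must hold from j=8 onward; find where it first fails.
  j=8: holds
  j=9: holds
  j=10: holds
  j=11: fails
Holds on [8,10], so largest k = 2.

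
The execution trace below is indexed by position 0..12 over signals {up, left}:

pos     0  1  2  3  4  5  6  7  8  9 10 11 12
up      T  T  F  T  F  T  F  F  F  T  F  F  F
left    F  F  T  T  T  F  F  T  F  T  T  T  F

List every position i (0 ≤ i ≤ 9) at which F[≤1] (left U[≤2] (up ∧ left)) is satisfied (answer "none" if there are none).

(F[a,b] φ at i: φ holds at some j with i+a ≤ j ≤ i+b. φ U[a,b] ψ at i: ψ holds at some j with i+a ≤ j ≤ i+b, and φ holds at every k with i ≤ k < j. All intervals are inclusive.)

Evaluate at each i in [0,9]:
  i=0: ✗ (none in [0,1])
  i=1: ✓ (witness j=2)
  i=2: ✓ (witness j=2)
  i=3: ✓ (witness j=3)
  i=4: ✗ (none in [4,5])
  i=5: ✗ (none in [5,6])
  i=6: ✗ (none in [6,7])
  i=7: ✗ (none in [7,8])
  i=8: ✓ (witness j=9)
  i=9: ✓ (witness j=9)

1, 2, 3, 8, 9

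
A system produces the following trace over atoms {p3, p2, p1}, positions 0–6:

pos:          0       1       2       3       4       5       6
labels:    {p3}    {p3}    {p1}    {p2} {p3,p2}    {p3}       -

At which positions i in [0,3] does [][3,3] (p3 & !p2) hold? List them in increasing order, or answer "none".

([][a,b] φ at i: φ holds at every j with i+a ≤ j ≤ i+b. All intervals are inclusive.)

2

Evaluate at each i in [0,3]:
  i=0: ✗ (fails at j=3)
  i=1: ✗ (fails at j=4)
  i=2: ✓ (all of [5,5])
  i=3: ✗ (fails at j=6)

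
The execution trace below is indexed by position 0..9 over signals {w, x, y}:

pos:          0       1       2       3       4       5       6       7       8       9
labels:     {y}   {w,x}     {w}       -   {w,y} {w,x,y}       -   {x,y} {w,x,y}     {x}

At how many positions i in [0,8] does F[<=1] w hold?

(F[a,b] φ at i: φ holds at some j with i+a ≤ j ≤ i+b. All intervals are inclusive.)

8

Evaluate at each i in [0,8]:
  i=0: ✓ (witness j=1)
  i=1: ✓ (witness j=1)
  i=2: ✓ (witness j=2)
  i=3: ✓ (witness j=4)
  i=4: ✓ (witness j=4)
  i=5: ✓ (witness j=5)
  i=6: ✗ (none in [6,7])
  i=7: ✓ (witness j=8)
  i=8: ✓ (witness j=8)
Positions where it holds: {0, 1, 2, 3, 4, 5, 7, 8} → 8.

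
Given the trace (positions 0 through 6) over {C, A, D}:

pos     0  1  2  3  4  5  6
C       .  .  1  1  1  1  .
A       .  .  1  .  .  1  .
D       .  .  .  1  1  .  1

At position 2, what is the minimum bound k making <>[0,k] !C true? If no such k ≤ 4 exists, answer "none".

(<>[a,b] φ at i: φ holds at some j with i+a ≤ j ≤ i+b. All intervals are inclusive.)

Scan j = 2,3,… for !C:
  j=2: fails
  j=3: fails
  j=4: fails
  j=5: fails
  j=6: holds
First hit at j=6, so smallest k = 6-2 = 4.

4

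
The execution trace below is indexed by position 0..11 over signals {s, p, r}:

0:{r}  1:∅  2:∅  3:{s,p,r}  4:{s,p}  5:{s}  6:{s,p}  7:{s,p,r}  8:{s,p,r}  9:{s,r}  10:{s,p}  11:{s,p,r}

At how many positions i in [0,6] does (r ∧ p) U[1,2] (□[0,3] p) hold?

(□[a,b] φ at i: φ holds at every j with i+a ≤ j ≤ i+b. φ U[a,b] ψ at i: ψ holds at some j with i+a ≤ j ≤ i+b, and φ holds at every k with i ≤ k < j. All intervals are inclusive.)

0

Evaluate at each i in [0,6]:
  i=0: ✗ (no rhs in [1,2])
  i=1: ✗ (no rhs in [2,3])
  i=2: ✗ (no rhs in [3,4])
  i=3: ✗ (no rhs in [4,5])
  i=4: ✗ (no rhs in [5,6])
  i=5: ✗ (no rhs in [6,7])
  i=6: ✗ (no rhs in [7,8])
Positions where it holds: {} → 0.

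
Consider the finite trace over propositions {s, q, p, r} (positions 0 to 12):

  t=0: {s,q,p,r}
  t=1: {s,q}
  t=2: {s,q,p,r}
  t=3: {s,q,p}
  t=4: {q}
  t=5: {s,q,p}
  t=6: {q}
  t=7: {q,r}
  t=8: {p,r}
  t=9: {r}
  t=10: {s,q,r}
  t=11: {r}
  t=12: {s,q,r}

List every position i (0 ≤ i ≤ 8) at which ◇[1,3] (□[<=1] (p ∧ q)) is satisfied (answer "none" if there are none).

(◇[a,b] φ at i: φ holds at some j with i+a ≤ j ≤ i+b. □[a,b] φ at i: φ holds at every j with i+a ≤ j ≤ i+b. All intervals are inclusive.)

0, 1

Evaluate at each i in [0,8]:
  i=0: ✓ (witness j=2)
  i=1: ✓ (witness j=2)
  i=2: ✗ (none in [3,5])
  i=3: ✗ (none in [4,6])
  i=4: ✗ (none in [5,7])
  i=5: ✗ (none in [6,8])
  i=6: ✗ (none in [7,9])
  i=7: ✗ (none in [8,10])
  i=8: ✗ (none in [9,11])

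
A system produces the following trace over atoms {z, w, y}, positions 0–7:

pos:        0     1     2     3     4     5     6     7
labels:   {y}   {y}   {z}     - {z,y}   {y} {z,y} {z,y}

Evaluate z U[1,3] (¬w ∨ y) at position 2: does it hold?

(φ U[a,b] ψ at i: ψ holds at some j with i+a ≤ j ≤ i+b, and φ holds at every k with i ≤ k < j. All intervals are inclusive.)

Need some j in [3,5] with (¬w ∨ y), and z at every k in [2,j-1].
  j=3: (¬w ∨ y) holds; z holds at every k in [2,2] → satisfied.

Yes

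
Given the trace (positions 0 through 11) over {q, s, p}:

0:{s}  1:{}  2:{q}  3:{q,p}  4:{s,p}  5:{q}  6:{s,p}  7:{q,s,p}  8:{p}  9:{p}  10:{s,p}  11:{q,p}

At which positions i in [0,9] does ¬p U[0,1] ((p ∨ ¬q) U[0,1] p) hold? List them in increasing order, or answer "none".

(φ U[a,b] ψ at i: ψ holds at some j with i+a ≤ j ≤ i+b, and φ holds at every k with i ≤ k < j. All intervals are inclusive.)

2, 3, 4, 5, 6, 7, 8, 9

Evaluate at each i in [0,9]:
  i=0: ✗ (no rhs in [0,1])
  i=1: ✗ (no rhs in [1,2])
  i=2: ✓ (rhs at j=3; lhs holds on [2,2])
  i=3: ✓ (rhs at j=3)
  i=4: ✓ (rhs at j=4)
  i=5: ✓ (rhs at j=6; lhs holds on [5,5])
  i=6: ✓ (rhs at j=6)
  i=7: ✓ (rhs at j=7)
  i=8: ✓ (rhs at j=8)
  i=9: ✓ (rhs at j=9)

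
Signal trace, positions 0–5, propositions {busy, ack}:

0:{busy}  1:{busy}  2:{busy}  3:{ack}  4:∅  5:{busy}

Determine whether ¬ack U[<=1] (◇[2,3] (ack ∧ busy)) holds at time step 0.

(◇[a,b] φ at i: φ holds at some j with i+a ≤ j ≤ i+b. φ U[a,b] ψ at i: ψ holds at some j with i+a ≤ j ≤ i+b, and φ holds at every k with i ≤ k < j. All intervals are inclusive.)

False

Need some j in [0,1] with ◇[2,3] (ack ∧ busy), and ¬ack at every k in [0,j-1].
  j=0: ◇[2,3] (ack ∧ busy) — fails (none in [2,3]).
  j=1: ◇[2,3] (ack ∧ busy) — fails (none in [3,4]).
No j in the window works → until fails.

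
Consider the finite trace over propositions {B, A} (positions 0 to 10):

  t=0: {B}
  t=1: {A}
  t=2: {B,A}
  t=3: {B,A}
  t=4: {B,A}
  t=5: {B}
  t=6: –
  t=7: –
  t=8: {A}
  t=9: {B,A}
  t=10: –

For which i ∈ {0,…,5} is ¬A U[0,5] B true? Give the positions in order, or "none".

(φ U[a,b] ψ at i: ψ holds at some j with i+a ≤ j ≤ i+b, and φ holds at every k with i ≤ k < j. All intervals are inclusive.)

Evaluate at each i in [0,5]:
  i=0: ✓ (rhs at j=0)
  i=1: ✗ (lhs fails at k=1 before rhs at j=2)
  i=2: ✓ (rhs at j=2)
  i=3: ✓ (rhs at j=3)
  i=4: ✓ (rhs at j=4)
  i=5: ✓ (rhs at j=5)

0, 2, 3, 4, 5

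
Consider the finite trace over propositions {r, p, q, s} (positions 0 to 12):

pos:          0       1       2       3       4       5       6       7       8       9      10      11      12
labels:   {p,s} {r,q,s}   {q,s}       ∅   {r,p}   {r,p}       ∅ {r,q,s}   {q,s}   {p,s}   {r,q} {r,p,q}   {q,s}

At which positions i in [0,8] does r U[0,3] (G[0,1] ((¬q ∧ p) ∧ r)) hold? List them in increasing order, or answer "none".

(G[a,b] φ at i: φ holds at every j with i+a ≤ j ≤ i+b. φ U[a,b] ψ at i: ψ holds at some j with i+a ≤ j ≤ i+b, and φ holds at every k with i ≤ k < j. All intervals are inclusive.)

Evaluate at each i in [0,8]:
  i=0: ✗ (no rhs in [0,3])
  i=1: ✗ (lhs fails at k=2 before rhs at j=4)
  i=2: ✗ (lhs fails at k=2 before rhs at j=4)
  i=3: ✗ (lhs fails at k=3 before rhs at j=4)
  i=4: ✓ (rhs at j=4)
  i=5: ✗ (no rhs in [5,8])
  i=6: ✗ (no rhs in [6,9])
  i=7: ✗ (no rhs in [7,10])
  i=8: ✗ (no rhs in [8,11])

4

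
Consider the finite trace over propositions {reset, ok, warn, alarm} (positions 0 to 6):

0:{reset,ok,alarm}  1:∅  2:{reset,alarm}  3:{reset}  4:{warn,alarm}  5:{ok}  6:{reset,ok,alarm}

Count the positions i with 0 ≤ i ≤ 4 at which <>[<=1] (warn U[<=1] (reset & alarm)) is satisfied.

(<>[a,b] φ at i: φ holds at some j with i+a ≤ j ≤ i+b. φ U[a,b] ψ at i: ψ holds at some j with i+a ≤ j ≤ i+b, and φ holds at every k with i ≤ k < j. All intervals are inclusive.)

Evaluate at each i in [0,4]:
  i=0: ✓ (witness j=0)
  i=1: ✓ (witness j=2)
  i=2: ✓ (witness j=2)
  i=3: ✗ (none in [3,4])
  i=4: ✗ (none in [4,5])
Positions where it holds: {0, 1, 2} → 3.

3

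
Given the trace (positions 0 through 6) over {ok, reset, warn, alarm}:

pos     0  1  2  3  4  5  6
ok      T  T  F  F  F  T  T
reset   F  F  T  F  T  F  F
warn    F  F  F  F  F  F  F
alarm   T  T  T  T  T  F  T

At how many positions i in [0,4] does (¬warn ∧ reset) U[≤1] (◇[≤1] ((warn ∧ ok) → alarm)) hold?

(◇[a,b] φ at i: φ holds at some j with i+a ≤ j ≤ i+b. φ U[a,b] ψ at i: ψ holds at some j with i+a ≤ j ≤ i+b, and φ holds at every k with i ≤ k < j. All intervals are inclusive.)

5

Evaluate at each i in [0,4]:
  i=0: ✓ (rhs at j=0)
  i=1: ✓ (rhs at j=1)
  i=2: ✓ (rhs at j=2)
  i=3: ✓ (rhs at j=3)
  i=4: ✓ (rhs at j=4)
Positions where it holds: {0, 1, 2, 3, 4} → 5.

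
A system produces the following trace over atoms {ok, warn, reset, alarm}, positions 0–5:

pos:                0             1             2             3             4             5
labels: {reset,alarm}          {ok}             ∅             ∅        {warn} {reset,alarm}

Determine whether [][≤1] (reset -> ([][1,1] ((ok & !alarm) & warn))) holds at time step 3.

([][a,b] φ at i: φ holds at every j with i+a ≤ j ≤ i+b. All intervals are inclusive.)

Check (reset -> ([][1,1] ((ok & !alarm) & warn))) at every j in [3,4]:
  j=3: antecedent false → ✓
  j=4: antecedent false → ✓
All positions satisfy it → formula holds.

Holds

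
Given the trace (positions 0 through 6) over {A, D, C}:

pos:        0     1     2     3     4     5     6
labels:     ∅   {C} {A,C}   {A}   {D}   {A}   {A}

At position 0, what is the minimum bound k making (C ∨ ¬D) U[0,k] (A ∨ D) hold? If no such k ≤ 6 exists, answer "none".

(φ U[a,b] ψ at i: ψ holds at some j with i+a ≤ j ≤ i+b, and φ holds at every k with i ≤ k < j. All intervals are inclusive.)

Need earliest j ≥ 0 with (A ∨ D), and (C ∨ ¬D) at every k in [0,j-1].
  j=0: rhs fails.
  j=1: rhs fails.
  j=2: rhs holds; lhs holds on [0,1]. k = 2.

2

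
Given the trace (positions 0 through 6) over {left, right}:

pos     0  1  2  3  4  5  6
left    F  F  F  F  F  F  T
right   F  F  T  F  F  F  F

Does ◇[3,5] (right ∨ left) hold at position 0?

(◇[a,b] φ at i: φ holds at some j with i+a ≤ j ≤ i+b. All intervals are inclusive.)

Check (right ∨ left) at each j in [3,5]:
  j=3: false
  j=4: false
  j=5: false
No position in the window satisfies it → formula fails.

No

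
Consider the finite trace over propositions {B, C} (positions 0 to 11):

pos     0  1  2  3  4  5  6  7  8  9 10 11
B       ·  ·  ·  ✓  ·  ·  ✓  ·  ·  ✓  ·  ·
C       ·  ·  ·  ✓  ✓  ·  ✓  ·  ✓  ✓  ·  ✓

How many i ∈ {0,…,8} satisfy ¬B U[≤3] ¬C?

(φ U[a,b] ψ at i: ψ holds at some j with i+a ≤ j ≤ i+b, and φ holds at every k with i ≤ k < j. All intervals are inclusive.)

6

Evaluate at each i in [0,8]:
  i=0: ✓ (rhs at j=0)
  i=1: ✓ (rhs at j=1)
  i=2: ✓ (rhs at j=2)
  i=3: ✗ (lhs fails at k=3 before rhs at j=5)
  i=4: ✓ (rhs at j=5; lhs holds on [4,4])
  i=5: ✓ (rhs at j=5)
  i=6: ✗ (lhs fails at k=6 before rhs at j=7)
  i=7: ✓ (rhs at j=7)
  i=8: ✗ (lhs fails at k=9 before rhs at j=10)
Positions where it holds: {0, 1, 2, 4, 5, 7} → 6.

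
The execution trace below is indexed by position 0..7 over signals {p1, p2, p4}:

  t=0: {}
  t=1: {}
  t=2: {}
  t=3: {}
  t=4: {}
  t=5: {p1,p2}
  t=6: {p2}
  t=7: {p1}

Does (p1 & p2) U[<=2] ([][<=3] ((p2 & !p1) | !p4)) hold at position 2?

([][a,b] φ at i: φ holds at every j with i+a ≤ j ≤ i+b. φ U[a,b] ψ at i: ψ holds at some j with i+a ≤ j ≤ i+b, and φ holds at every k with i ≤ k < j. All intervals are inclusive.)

True

Need some j in [2,4] with [][<=3] ((p2 & !p1) | !p4), and (p1 & p2) at every k in [2,j-1].
  j=2: [][<=3] ((p2 & !p1) | !p4) holds; no prefix to check → satisfied.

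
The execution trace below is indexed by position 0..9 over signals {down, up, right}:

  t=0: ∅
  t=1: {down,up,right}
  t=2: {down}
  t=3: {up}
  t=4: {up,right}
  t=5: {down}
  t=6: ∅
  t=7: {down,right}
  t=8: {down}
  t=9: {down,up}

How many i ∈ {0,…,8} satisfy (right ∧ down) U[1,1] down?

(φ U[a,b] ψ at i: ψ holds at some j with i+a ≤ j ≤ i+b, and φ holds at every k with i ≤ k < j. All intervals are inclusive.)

2

Evaluate at each i in [0,8]:
  i=0: ✗ (lhs fails at k=0 before rhs at j=1)
  i=1: ✓ (rhs at j=2; lhs holds on [1,1])
  i=2: ✗ (no rhs in [3,3])
  i=3: ✗ (no rhs in [4,4])
  i=4: ✗ (lhs fails at k=4 before rhs at j=5)
  i=5: ✗ (no rhs in [6,6])
  i=6: ✗ (lhs fails at k=6 before rhs at j=7)
  i=7: ✓ (rhs at j=8; lhs holds on [7,7])
  i=8: ✗ (lhs fails at k=8 before rhs at j=9)
Positions where it holds: {1, 7} → 2.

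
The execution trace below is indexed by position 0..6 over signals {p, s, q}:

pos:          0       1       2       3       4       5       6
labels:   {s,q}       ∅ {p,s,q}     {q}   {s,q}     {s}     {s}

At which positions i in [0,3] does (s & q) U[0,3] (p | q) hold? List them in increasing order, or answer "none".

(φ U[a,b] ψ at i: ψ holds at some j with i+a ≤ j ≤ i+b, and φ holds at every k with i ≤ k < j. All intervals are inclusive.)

0, 2, 3

Evaluate at each i in [0,3]:
  i=0: ✓ (rhs at j=0)
  i=1: ✗ (lhs fails at k=1 before rhs at j=2)
  i=2: ✓ (rhs at j=2)
  i=3: ✓ (rhs at j=3)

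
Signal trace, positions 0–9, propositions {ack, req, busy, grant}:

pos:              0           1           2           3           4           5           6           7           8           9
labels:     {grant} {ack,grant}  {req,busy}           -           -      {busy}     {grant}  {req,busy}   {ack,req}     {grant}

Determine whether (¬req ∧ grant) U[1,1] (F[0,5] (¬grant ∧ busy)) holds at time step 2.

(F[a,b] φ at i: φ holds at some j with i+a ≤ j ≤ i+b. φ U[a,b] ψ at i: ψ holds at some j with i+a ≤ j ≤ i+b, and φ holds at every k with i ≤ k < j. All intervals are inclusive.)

Need some j in [3,3] with F[0,5] (¬grant ∧ busy), and (¬req ∧ grant) at every k in [2,j-1].
  j=3: F[0,5] (¬grant ∧ busy) holds, but (¬req ∧ grant) fails at k=2 → not this j.
No j in the window works → until fails.

Does not hold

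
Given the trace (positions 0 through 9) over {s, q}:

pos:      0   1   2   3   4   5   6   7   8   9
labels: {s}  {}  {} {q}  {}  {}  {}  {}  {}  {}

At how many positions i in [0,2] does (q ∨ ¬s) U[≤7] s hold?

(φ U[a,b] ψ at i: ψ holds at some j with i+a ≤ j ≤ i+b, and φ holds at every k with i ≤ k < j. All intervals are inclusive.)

Evaluate at each i in [0,2]:
  i=0: ✓ (rhs at j=0)
  i=1: ✗ (no rhs in [1,8])
  i=2: ✗ (no rhs in [2,9])
Positions where it holds: {0} → 1.

1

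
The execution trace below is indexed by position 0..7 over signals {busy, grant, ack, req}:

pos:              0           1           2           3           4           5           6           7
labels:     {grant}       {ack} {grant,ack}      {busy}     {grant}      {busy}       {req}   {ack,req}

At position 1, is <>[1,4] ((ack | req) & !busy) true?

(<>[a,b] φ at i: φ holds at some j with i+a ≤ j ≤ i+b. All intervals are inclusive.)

Yes

Check ((ack | req) & !busy) at each j in [2,5]:
  j=2: true
  j=3: false
  j=4: false
  j=5: false
Found at j=2 → formula holds.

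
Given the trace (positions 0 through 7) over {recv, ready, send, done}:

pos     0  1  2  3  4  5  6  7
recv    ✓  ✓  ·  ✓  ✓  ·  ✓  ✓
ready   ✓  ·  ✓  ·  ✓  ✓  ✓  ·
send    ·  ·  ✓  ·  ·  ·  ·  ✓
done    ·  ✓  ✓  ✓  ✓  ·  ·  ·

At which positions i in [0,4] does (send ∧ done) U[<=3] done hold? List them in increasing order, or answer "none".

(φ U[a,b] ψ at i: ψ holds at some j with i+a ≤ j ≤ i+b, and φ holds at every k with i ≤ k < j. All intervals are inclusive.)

Evaluate at each i in [0,4]:
  i=0: ✗ (lhs fails at k=0 before rhs at j=1)
  i=1: ✓ (rhs at j=1)
  i=2: ✓ (rhs at j=2)
  i=3: ✓ (rhs at j=3)
  i=4: ✓ (rhs at j=4)

1, 2, 3, 4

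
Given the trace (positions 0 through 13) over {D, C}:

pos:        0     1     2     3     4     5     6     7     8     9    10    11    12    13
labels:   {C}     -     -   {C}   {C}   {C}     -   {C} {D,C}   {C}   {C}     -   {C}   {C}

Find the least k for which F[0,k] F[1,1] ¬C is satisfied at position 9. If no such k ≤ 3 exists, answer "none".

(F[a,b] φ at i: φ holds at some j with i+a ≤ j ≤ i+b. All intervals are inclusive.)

Scan j = 9,10,… for F[1,1] ¬C:
  j=9: fails
  j=10: holds
First hit at j=10, so smallest k = 10-9 = 1.

1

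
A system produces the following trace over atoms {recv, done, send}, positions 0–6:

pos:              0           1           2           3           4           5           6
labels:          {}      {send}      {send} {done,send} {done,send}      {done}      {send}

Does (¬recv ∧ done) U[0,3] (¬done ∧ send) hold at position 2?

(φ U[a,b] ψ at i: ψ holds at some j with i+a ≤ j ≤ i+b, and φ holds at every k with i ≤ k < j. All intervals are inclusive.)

Holds

Need some j in [2,5] with (¬done ∧ send), and (¬recv ∧ done) at every k in [2,j-1].
  j=2: (¬done ∧ send) holds; no prefix to check → satisfied.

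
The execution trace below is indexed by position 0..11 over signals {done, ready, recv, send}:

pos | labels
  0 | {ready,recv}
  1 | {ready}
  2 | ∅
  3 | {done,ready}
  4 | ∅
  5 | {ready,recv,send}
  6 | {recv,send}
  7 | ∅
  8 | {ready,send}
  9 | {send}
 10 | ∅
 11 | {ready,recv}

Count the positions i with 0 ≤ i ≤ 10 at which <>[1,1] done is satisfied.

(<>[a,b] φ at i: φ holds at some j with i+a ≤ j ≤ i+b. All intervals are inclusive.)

Evaluate at each i in [0,10]:
  i=0: ✗ (none in [1,1])
  i=1: ✗ (none in [2,2])
  i=2: ✓ (witness j=3)
  i=3: ✗ (none in [4,4])
  i=4: ✗ (none in [5,5])
  i=5: ✗ (none in [6,6])
  i=6: ✗ (none in [7,7])
  i=7: ✗ (none in [8,8])
  i=8: ✗ (none in [9,9])
  i=9: ✗ (none in [10,10])
  i=10: ✗ (none in [11,11])
Positions where it holds: {2} → 1.

1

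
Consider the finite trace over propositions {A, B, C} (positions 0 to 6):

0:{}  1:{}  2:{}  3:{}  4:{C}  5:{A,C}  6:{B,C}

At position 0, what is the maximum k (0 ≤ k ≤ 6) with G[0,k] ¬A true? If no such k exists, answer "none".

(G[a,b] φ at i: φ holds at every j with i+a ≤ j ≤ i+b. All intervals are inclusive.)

¬A must hold from j=0 onward; find where it first fails.
  j=0: holds
  j=1: holds
  j=2: holds
  j=3: holds
  j=4: holds
  j=5: fails
Holds on [0,4], so largest k = 4.

4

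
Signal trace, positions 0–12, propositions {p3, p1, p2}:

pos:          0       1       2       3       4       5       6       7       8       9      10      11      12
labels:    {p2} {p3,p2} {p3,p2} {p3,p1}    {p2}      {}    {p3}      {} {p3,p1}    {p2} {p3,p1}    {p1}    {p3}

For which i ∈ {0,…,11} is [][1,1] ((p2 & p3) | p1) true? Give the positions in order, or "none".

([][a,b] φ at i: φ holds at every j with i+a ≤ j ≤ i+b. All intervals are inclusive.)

0, 1, 2, 7, 9, 10

Evaluate at each i in [0,11]:
  i=0: ✓ (all of [1,1])
  i=1: ✓ (all of [2,2])
  i=2: ✓ (all of [3,3])
  i=3: ✗ (fails at j=4)
  i=4: ✗ (fails at j=5)
  i=5: ✗ (fails at j=6)
  i=6: ✗ (fails at j=7)
  i=7: ✓ (all of [8,8])
  i=8: ✗ (fails at j=9)
  i=9: ✓ (all of [10,10])
  i=10: ✓ (all of [11,11])
  i=11: ✗ (fails at j=12)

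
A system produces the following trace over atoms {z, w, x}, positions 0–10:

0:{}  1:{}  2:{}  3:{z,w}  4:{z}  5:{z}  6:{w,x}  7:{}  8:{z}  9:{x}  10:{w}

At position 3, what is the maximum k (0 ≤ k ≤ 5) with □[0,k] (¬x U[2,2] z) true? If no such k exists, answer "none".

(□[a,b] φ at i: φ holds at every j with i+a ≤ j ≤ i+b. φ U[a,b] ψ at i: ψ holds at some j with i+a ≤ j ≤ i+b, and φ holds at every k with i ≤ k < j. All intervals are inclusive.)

0

(¬x U[2,2] z) must hold from j=3 onward; find where it first fails.
  j=3: holds
  j=4: fails
Holds on [3,3], so largest k = 0.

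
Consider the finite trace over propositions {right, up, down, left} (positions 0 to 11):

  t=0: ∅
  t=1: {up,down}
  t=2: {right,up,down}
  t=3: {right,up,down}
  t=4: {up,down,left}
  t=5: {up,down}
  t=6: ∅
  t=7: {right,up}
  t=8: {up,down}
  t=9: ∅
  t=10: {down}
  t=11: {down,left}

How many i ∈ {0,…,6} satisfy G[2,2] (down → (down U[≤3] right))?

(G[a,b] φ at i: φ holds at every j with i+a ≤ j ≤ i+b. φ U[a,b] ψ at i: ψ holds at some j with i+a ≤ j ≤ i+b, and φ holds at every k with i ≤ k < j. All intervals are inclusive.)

Evaluate at each i in [0,6]:
  i=0: ✓ (all of [2,2])
  i=1: ✓ (all of [3,3])
  i=2: ✗ (fails at j=4)
  i=3: ✗ (fails at j=5)
  i=4: ✓ (all of [6,6])
  i=5: ✓ (all of [7,7])
  i=6: ✗ (fails at j=8)
Positions where it holds: {0, 1, 4, 5} → 4.

4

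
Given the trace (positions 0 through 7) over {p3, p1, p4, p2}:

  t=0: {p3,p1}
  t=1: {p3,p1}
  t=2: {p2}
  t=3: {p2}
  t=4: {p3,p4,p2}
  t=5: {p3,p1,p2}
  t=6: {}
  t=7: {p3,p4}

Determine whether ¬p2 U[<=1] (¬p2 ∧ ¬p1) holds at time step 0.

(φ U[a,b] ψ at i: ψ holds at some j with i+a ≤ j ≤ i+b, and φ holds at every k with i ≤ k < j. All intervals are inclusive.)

Need some j in [0,1] with (¬p2 ∧ ¬p1), and ¬p2 at every k in [0,j-1].
  j=0: (¬p2 ∧ ¬p1) false.
  j=1: (¬p2 ∧ ¬p1) false.
No j in the window works → until fails.

Does not hold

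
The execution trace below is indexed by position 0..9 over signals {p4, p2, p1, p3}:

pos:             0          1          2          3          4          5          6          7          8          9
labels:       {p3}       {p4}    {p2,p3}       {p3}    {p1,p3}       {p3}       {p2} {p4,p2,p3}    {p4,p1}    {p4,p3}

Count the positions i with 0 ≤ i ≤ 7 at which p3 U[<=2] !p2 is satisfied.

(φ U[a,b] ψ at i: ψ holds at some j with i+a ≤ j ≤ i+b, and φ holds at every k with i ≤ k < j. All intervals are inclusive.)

7

Evaluate at each i in [0,7]:
  i=0: ✓ (rhs at j=0)
  i=1: ✓ (rhs at j=1)
  i=2: ✓ (rhs at j=3; lhs holds on [2,2])
  i=3: ✓ (rhs at j=3)
  i=4: ✓ (rhs at j=4)
  i=5: ✓ (rhs at j=5)
  i=6: ✗ (lhs fails at k=6 before rhs at j=8)
  i=7: ✓ (rhs at j=8; lhs holds on [7,7])
Positions where it holds: {0, 1, 2, 3, 4, 5, 7} → 7.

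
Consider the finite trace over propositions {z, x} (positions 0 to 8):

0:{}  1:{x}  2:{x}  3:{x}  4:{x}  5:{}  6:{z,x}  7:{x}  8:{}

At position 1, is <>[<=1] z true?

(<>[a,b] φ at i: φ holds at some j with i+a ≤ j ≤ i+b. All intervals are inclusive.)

No

Check z at each j in [1,2]:
  j=1: false
  j=2: false
No position in the window satisfies it → formula fails.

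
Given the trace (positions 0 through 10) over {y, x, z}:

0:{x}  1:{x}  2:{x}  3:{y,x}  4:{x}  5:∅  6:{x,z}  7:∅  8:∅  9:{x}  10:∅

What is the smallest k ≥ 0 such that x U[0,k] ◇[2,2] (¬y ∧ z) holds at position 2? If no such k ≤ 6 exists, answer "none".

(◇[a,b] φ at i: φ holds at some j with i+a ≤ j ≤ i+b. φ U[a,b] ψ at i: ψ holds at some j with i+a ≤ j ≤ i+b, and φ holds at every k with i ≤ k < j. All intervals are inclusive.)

2

Need earliest j ≥ 2 with ◇[2,2] (¬y ∧ z), and x at every k in [2,j-1].
  j=2: rhs fails.
  j=3: rhs fails.
  j=4: rhs holds; lhs holds on [2,3]. k = 2.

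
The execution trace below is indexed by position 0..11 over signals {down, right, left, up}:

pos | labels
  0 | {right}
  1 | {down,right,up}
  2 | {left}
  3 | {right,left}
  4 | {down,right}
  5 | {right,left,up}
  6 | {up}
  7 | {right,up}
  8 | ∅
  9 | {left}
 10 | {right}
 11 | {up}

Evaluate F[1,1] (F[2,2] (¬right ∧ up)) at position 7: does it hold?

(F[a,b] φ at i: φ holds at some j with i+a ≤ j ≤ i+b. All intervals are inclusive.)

Check F[2,2] (¬right ∧ up) at each j in [8,8]:
  j=8: fails (none in [10,10])
No position in the window satisfies it → formula fails.

Does not hold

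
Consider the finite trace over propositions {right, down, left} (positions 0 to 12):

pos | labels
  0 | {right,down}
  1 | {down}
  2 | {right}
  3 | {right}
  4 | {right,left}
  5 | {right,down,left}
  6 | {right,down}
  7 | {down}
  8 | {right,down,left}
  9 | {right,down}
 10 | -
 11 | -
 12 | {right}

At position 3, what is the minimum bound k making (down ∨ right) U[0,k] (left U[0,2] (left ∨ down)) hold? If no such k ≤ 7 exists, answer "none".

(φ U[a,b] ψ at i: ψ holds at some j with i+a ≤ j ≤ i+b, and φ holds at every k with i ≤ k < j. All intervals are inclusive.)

Need earliest j ≥ 3 with (left U[0,2] (left ∨ down)), and (down ∨ right) at every k in [3,j-1].
  j=3: rhs fails.
  j=4: rhs holds; lhs holds on [3,3]. k = 1.

1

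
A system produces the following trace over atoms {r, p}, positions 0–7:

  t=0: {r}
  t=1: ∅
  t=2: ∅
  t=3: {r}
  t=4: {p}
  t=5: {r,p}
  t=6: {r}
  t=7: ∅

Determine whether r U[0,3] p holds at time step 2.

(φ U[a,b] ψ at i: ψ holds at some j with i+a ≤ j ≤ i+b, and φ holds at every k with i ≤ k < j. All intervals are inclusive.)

Need some j in [2,5] with p, and r at every k in [2,j-1].
  j=2: p false.
  j=3: p false.
  j=4: p holds, but r fails at k=2 → not this j.
  j=5: p holds, but r fails at k=2 → not this j.
No j in the window works → until fails.

False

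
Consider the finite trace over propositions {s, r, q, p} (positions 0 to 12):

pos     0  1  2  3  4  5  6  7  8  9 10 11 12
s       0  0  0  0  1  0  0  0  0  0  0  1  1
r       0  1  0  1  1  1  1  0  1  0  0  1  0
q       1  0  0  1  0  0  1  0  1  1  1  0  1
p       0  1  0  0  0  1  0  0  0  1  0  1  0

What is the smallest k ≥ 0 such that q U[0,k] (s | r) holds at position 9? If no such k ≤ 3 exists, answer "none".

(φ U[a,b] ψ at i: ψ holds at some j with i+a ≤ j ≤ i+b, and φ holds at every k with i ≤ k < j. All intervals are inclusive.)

Need earliest j ≥ 9 with (s | r), and q at every k in [9,j-1].
  j=9: rhs fails.
  j=10: rhs fails.
  j=11: rhs holds; lhs holds on [9,10]. k = 2.

2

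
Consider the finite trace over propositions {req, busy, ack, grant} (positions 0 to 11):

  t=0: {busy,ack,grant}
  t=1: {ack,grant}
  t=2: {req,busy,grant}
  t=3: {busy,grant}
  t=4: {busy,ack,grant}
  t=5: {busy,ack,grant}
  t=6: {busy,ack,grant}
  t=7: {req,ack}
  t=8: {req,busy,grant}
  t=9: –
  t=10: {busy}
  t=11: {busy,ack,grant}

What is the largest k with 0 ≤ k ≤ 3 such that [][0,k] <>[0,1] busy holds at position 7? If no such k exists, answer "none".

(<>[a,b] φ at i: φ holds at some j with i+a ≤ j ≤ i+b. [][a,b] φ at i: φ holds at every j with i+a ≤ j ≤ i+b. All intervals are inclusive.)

<>[0,1] busy must hold from j=7 onward; find where it first fails.
  j=7: holds
  j=8: holds
  j=9: holds
  j=10: holds
Holds through j=10; largest k = 3.

3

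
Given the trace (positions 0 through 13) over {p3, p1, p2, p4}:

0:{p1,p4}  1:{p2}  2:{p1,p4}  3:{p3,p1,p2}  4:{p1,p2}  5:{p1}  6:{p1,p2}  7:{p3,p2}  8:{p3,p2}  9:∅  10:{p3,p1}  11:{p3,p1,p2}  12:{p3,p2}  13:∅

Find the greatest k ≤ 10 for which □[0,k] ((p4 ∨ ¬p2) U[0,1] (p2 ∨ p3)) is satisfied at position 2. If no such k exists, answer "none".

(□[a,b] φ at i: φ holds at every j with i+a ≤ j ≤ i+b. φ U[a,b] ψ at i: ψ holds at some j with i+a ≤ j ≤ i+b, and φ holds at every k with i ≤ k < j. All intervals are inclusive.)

((p4 ∨ ¬p2) U[0,1] (p2 ∨ p3)) must hold from j=2 onward; find where it first fails.
  j=2: holds
  j=3: holds
  j=4: holds
  j=5: holds
  j=6: holds
  j=7: holds
  j=8: holds
  j=9: holds
  j=10: holds
  j=11: holds
  j=12: holds
Holds through j=12; largest k = 10.

10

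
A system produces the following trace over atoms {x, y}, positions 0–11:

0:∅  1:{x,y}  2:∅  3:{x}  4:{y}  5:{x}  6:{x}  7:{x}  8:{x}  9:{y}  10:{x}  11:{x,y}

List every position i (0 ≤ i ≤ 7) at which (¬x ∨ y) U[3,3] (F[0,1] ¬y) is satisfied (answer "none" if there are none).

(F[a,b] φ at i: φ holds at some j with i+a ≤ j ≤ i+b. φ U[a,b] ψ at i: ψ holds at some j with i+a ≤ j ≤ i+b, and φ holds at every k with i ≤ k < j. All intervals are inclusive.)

Evaluate at each i in [0,7]:
  i=0: ✓ (rhs at j=3; lhs holds on [0,2])
  i=1: ✗ (lhs fails at k=3 before rhs at j=4)
  i=2: ✗ (lhs fails at k=3 before rhs at j=5)
  i=3: ✗ (lhs fails at k=3 before rhs at j=6)
  i=4: ✗ (lhs fails at k=5 before rhs at j=7)
  i=5: ✗ (lhs fails at k=5 before rhs at j=8)
  i=6: ✗ (lhs fails at k=6 before rhs at j=9)
  i=7: ✗ (lhs fails at k=7 before rhs at j=10)

0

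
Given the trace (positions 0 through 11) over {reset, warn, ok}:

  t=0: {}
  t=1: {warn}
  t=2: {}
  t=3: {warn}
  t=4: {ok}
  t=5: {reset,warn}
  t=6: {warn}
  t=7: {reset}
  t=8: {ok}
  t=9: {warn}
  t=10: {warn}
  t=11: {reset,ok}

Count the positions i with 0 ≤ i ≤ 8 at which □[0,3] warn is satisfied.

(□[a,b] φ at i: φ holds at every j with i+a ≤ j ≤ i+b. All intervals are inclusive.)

0

Evaluate at each i in [0,8]:
  i=0: ✗ (fails at j=0)
  i=1: ✗ (fails at j=2)
  i=2: ✗ (fails at j=2)
  i=3: ✗ (fails at j=4)
  i=4: ✗ (fails at j=4)
  i=5: ✗ (fails at j=7)
  i=6: ✗ (fails at j=7)
  i=7: ✗ (fails at j=7)
  i=8: ✗ (fails at j=8)
Positions where it holds: {} → 0.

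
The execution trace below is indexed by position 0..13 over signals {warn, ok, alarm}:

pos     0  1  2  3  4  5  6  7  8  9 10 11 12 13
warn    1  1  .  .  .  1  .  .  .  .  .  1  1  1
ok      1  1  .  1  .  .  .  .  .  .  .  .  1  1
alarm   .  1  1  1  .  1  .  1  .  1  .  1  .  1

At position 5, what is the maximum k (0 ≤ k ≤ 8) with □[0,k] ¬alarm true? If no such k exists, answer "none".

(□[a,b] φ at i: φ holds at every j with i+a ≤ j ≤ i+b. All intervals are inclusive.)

¬alarm must hold from j=5 onward; find where it first fails.
  j=5: fails → no k works.

none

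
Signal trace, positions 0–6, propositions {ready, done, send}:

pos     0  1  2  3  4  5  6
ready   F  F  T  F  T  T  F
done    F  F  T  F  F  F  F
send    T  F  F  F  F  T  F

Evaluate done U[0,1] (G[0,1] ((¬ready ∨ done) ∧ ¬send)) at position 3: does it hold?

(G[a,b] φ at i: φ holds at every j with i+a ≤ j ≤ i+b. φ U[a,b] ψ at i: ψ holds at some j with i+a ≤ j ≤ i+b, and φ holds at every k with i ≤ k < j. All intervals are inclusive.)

False

Need some j in [3,4] with G[0,1] ((¬ready ∨ done) ∧ ¬send), and done at every k in [3,j-1].
  j=3: G[0,1] ((¬ready ∨ done) ∧ ¬send) — fails at 4.
  j=4: G[0,1] ((¬ready ∨ done) ∧ ¬send) — fails at 4.
No j in the window works → until fails.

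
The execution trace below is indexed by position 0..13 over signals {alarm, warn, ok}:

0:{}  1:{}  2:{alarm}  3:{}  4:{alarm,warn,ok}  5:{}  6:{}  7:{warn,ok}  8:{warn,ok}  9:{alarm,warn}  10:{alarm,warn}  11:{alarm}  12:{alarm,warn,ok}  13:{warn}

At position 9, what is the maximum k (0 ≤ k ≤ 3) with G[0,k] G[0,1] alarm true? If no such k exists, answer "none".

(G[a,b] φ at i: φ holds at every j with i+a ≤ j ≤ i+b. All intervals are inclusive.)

G[0,1] alarm must hold from j=9 onward; find where it first fails.
  j=9: holds
  j=10: holds
  j=11: holds
  j=12: fails
Holds on [9,11], so largest k = 2.

2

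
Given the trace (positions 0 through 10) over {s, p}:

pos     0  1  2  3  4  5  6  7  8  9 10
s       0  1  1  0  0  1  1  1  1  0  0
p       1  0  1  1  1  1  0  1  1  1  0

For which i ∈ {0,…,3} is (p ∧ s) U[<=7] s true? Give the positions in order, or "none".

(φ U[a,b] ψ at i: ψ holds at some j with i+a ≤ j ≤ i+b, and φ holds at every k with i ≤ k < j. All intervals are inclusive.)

Evaluate at each i in [0,3]:
  i=0: ✗ (lhs fails at k=0 before rhs at j=1)
  i=1: ✓ (rhs at j=1)
  i=2: ✓ (rhs at j=2)
  i=3: ✗ (lhs fails at k=3 before rhs at j=5)

1, 2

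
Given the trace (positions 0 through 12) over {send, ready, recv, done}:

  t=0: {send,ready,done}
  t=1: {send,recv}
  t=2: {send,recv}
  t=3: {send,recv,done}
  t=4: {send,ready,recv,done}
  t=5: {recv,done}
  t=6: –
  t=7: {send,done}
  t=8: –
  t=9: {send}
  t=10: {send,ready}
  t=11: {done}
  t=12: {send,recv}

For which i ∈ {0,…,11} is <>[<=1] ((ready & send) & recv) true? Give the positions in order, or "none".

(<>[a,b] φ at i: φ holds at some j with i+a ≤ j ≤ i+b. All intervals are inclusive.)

Evaluate at each i in [0,11]:
  i=0: ✗ (none in [0,1])
  i=1: ✗ (none in [1,2])
  i=2: ✗ (none in [2,3])
  i=3: ✓ (witness j=4)
  i=4: ✓ (witness j=4)
  i=5: ✗ (none in [5,6])
  i=6: ✗ (none in [6,7])
  i=7: ✗ (none in [7,8])
  i=8: ✗ (none in [8,9])
  i=9: ✗ (none in [9,10])
  i=10: ✗ (none in [10,11])
  i=11: ✗ (none in [11,12])

3, 4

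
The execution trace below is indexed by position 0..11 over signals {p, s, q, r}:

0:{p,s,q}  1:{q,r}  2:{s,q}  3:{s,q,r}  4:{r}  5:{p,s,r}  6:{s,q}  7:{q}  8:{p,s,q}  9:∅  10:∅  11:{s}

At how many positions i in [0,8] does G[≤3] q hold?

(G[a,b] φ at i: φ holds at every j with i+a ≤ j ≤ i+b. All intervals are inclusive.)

1

Evaluate at each i in [0,8]:
  i=0: ✓ (all of [0,3])
  i=1: ✗ (fails at j=4)
  i=2: ✗ (fails at j=4)
  i=3: ✗ (fails at j=4)
  i=4: ✗ (fails at j=4)
  i=5: ✗ (fails at j=5)
  i=6: ✗ (fails at j=9)
  i=7: ✗ (fails at j=9)
  i=8: ✗ (fails at j=9)
Positions where it holds: {0} → 1.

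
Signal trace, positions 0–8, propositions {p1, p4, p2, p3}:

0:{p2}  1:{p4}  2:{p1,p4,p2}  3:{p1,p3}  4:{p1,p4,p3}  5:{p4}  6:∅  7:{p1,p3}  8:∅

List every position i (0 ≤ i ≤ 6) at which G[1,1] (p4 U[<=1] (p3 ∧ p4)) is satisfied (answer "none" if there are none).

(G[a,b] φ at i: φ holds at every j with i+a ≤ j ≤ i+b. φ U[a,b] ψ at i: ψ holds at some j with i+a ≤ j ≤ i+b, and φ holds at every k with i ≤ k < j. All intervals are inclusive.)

Evaluate at each i in [0,6]:
  i=0: ✗ (fails at j=1)
  i=1: ✗ (fails at j=2)
  i=2: ✗ (fails at j=3)
  i=3: ✓ (all of [4,4])
  i=4: ✗ (fails at j=5)
  i=5: ✗ (fails at j=6)
  i=6: ✗ (fails at j=7)

3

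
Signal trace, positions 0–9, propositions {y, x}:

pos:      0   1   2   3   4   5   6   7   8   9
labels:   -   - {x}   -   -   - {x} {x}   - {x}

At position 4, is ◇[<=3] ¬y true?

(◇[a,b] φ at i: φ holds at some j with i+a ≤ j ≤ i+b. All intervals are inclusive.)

True

Check ¬y at each j in [4,7]:
  j=4: true
  j=5: true
  j=6: true
  j=7: true
Found at j=4 → formula holds.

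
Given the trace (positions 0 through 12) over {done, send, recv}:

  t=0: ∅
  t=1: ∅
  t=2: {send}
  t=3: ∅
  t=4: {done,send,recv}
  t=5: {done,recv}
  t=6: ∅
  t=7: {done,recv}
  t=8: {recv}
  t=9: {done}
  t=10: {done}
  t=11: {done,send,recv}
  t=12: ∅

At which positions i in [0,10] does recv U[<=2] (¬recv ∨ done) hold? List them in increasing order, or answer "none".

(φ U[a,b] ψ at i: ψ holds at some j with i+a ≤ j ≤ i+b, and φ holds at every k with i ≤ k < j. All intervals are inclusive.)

Evaluate at each i in [0,10]:
  i=0: ✓ (rhs at j=0)
  i=1: ✓ (rhs at j=1)
  i=2: ✓ (rhs at j=2)
  i=3: ✓ (rhs at j=3)
  i=4: ✓ (rhs at j=4)
  i=5: ✓ (rhs at j=5)
  i=6: ✓ (rhs at j=6)
  i=7: ✓ (rhs at j=7)
  i=8: ✓ (rhs at j=9; lhs holds on [8,8])
  i=9: ✓ (rhs at j=9)
  i=10: ✓ (rhs at j=10)

0, 1, 2, 3, 4, 5, 6, 7, 8, 9, 10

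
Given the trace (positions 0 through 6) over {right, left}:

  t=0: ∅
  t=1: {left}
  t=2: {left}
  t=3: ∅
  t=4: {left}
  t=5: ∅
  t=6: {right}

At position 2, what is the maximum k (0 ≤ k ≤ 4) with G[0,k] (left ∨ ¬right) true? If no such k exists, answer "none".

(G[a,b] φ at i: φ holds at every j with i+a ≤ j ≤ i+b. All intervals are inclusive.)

(left ∨ ¬right) must hold from j=2 onward; find where it first fails.
  j=2: holds
  j=3: holds
  j=4: holds
  j=5: holds
  j=6: fails
Holds on [2,5], so largest k = 3.

3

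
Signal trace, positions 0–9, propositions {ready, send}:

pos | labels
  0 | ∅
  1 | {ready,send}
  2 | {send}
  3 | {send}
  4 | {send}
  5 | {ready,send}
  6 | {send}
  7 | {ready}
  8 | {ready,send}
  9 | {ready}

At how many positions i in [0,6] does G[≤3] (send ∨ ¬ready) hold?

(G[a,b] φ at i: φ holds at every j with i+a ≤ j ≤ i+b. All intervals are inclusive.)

4

Evaluate at each i in [0,6]:
  i=0: ✓ (all of [0,3])
  i=1: ✓ (all of [1,4])
  i=2: ✓ (all of [2,5])
  i=3: ✓ (all of [3,6])
  i=4: ✗ (fails at j=7)
  i=5: ✗ (fails at j=7)
  i=6: ✗ (fails at j=7)
Positions where it holds: {0, 1, 2, 3} → 4.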